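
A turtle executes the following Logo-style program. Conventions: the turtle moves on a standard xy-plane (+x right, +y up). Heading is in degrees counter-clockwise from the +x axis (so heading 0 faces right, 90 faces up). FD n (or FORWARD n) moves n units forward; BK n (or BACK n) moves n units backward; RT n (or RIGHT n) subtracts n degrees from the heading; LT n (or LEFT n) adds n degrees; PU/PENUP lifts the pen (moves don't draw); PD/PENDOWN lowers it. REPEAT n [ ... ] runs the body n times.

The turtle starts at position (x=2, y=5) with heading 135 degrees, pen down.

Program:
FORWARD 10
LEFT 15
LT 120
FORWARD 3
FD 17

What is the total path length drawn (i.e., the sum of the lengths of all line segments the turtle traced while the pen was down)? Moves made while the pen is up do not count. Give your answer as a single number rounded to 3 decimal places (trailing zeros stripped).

Executing turtle program step by step:
Start: pos=(2,5), heading=135, pen down
FD 10: (2,5) -> (-5.071,12.071) [heading=135, draw]
LT 15: heading 135 -> 150
LT 120: heading 150 -> 270
FD 3: (-5.071,12.071) -> (-5.071,9.071) [heading=270, draw]
FD 17: (-5.071,9.071) -> (-5.071,-7.929) [heading=270, draw]
Final: pos=(-5.071,-7.929), heading=270, 3 segment(s) drawn

Segment lengths:
  seg 1: (2,5) -> (-5.071,12.071), length = 10
  seg 2: (-5.071,12.071) -> (-5.071,9.071), length = 3
  seg 3: (-5.071,9.071) -> (-5.071,-7.929), length = 17
Total = 30

Answer: 30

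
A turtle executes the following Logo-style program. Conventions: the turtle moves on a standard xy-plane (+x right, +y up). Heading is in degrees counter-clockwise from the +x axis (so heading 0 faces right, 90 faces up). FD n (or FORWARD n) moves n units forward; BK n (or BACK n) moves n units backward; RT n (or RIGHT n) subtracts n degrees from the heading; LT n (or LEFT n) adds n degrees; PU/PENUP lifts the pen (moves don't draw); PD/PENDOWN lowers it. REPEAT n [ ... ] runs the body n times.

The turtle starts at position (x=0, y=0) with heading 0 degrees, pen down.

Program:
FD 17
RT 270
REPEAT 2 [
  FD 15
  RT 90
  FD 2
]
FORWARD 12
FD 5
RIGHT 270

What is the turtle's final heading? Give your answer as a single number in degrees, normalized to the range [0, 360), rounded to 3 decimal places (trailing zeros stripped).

Answer: 0

Derivation:
Executing turtle program step by step:
Start: pos=(0,0), heading=0, pen down
FD 17: (0,0) -> (17,0) [heading=0, draw]
RT 270: heading 0 -> 90
REPEAT 2 [
  -- iteration 1/2 --
  FD 15: (17,0) -> (17,15) [heading=90, draw]
  RT 90: heading 90 -> 0
  FD 2: (17,15) -> (19,15) [heading=0, draw]
  -- iteration 2/2 --
  FD 15: (19,15) -> (34,15) [heading=0, draw]
  RT 90: heading 0 -> 270
  FD 2: (34,15) -> (34,13) [heading=270, draw]
]
FD 12: (34,13) -> (34,1) [heading=270, draw]
FD 5: (34,1) -> (34,-4) [heading=270, draw]
RT 270: heading 270 -> 0
Final: pos=(34,-4), heading=0, 7 segment(s) drawn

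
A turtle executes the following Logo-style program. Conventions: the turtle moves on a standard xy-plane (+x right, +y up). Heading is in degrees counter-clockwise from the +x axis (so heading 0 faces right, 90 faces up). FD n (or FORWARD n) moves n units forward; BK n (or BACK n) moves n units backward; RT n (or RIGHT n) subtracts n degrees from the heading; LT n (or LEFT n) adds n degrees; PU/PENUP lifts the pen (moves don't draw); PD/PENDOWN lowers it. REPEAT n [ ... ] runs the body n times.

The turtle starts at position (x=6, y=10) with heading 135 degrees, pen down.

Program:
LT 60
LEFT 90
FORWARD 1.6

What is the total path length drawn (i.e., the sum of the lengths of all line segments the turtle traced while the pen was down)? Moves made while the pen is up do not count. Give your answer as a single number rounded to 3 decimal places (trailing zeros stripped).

Answer: 1.6

Derivation:
Executing turtle program step by step:
Start: pos=(6,10), heading=135, pen down
LT 60: heading 135 -> 195
LT 90: heading 195 -> 285
FD 1.6: (6,10) -> (6.414,8.455) [heading=285, draw]
Final: pos=(6.414,8.455), heading=285, 1 segment(s) drawn

Segment lengths:
  seg 1: (6,10) -> (6.414,8.455), length = 1.6
Total = 1.6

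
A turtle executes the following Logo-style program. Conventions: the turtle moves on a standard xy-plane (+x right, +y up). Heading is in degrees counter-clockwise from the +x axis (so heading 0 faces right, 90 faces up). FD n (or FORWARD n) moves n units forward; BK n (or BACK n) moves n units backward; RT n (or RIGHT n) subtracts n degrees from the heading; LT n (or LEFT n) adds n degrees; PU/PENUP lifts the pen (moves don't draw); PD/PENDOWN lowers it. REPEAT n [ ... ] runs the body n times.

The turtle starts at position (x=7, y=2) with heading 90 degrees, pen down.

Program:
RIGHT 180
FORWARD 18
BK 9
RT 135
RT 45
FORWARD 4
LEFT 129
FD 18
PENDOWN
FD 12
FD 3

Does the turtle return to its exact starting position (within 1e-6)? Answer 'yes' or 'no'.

Answer: no

Derivation:
Executing turtle program step by step:
Start: pos=(7,2), heading=90, pen down
RT 180: heading 90 -> 270
FD 18: (7,2) -> (7,-16) [heading=270, draw]
BK 9: (7,-16) -> (7,-7) [heading=270, draw]
RT 135: heading 270 -> 135
RT 45: heading 135 -> 90
FD 4: (7,-7) -> (7,-3) [heading=90, draw]
LT 129: heading 90 -> 219
FD 18: (7,-3) -> (-6.989,-14.328) [heading=219, draw]
PD: pen down
FD 12: (-6.989,-14.328) -> (-16.314,-21.88) [heading=219, draw]
FD 3: (-16.314,-21.88) -> (-18.646,-23.768) [heading=219, draw]
Final: pos=(-18.646,-23.768), heading=219, 6 segment(s) drawn

Start position: (7, 2)
Final position: (-18.646, -23.768)
Distance = 36.355; >= 1e-6 -> NOT closed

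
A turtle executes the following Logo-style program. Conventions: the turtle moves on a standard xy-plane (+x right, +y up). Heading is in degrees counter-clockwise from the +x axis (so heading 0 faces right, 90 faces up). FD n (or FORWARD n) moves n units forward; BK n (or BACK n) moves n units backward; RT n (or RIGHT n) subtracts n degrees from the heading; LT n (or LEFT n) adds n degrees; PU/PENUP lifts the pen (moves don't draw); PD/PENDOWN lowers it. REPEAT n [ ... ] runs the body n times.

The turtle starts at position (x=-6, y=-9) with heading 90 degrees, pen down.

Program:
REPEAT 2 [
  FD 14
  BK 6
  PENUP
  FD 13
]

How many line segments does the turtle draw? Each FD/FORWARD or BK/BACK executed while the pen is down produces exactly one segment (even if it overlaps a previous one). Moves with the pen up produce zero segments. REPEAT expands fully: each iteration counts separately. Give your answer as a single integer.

Executing turtle program step by step:
Start: pos=(-6,-9), heading=90, pen down
REPEAT 2 [
  -- iteration 1/2 --
  FD 14: (-6,-9) -> (-6,5) [heading=90, draw]
  BK 6: (-6,5) -> (-6,-1) [heading=90, draw]
  PU: pen up
  FD 13: (-6,-1) -> (-6,12) [heading=90, move]
  -- iteration 2/2 --
  FD 14: (-6,12) -> (-6,26) [heading=90, move]
  BK 6: (-6,26) -> (-6,20) [heading=90, move]
  PU: pen up
  FD 13: (-6,20) -> (-6,33) [heading=90, move]
]
Final: pos=(-6,33), heading=90, 2 segment(s) drawn
Segments drawn: 2

Answer: 2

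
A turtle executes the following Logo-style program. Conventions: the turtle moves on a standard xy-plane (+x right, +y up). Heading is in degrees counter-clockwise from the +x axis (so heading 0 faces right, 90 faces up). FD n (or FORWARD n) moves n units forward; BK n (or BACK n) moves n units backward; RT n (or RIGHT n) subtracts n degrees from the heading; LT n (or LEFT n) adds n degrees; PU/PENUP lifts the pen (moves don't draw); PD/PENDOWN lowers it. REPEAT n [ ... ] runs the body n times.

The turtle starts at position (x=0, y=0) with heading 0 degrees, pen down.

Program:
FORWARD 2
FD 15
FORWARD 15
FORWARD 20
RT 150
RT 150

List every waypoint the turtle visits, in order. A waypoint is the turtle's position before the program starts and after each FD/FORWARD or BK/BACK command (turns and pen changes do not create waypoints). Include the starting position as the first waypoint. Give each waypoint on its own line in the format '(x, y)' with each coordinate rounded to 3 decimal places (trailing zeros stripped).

Executing turtle program step by step:
Start: pos=(0,0), heading=0, pen down
FD 2: (0,0) -> (2,0) [heading=0, draw]
FD 15: (2,0) -> (17,0) [heading=0, draw]
FD 15: (17,0) -> (32,0) [heading=0, draw]
FD 20: (32,0) -> (52,0) [heading=0, draw]
RT 150: heading 0 -> 210
RT 150: heading 210 -> 60
Final: pos=(52,0), heading=60, 4 segment(s) drawn
Waypoints (5 total):
(0, 0)
(2, 0)
(17, 0)
(32, 0)
(52, 0)

Answer: (0, 0)
(2, 0)
(17, 0)
(32, 0)
(52, 0)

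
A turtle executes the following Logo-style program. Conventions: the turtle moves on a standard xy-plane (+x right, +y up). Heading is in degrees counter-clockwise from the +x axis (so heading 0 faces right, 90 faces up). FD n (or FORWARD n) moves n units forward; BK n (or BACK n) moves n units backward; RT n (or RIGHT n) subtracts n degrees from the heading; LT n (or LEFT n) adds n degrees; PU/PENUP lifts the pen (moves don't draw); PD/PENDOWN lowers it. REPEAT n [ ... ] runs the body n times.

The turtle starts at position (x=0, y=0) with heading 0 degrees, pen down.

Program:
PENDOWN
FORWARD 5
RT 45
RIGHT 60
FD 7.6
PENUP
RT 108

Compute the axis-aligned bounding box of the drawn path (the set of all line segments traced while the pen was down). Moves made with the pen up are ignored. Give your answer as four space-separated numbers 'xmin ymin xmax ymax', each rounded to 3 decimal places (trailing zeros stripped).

Answer: 0 -7.341 5 0

Derivation:
Executing turtle program step by step:
Start: pos=(0,0), heading=0, pen down
PD: pen down
FD 5: (0,0) -> (5,0) [heading=0, draw]
RT 45: heading 0 -> 315
RT 60: heading 315 -> 255
FD 7.6: (5,0) -> (3.033,-7.341) [heading=255, draw]
PU: pen up
RT 108: heading 255 -> 147
Final: pos=(3.033,-7.341), heading=147, 2 segment(s) drawn

Segment endpoints: x in {0, 3.033, 5}, y in {-7.341, 0}
xmin=0, ymin=-7.341, xmax=5, ymax=0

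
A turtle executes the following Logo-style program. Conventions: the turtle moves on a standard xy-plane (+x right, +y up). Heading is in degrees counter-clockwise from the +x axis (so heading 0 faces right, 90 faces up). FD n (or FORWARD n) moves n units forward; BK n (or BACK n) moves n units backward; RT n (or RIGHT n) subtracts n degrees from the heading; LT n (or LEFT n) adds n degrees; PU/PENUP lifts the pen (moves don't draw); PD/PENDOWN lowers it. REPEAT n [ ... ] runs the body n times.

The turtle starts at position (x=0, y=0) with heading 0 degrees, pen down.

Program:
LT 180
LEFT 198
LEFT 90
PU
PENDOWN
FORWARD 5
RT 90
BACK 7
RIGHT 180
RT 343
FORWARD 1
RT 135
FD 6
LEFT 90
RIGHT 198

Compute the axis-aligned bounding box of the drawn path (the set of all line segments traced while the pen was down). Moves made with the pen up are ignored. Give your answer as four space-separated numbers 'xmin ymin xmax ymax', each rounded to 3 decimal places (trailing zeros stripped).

Answer: -9.022 0 0 7.927

Derivation:
Executing turtle program step by step:
Start: pos=(0,0), heading=0, pen down
LT 180: heading 0 -> 180
LT 198: heading 180 -> 18
LT 90: heading 18 -> 108
PU: pen up
PD: pen down
FD 5: (0,0) -> (-1.545,4.755) [heading=108, draw]
RT 90: heading 108 -> 18
BK 7: (-1.545,4.755) -> (-8.202,2.592) [heading=18, draw]
RT 180: heading 18 -> 198
RT 343: heading 198 -> 215
FD 1: (-8.202,2.592) -> (-9.022,2.019) [heading=215, draw]
RT 135: heading 215 -> 80
FD 6: (-9.022,2.019) -> (-7.98,7.927) [heading=80, draw]
LT 90: heading 80 -> 170
RT 198: heading 170 -> 332
Final: pos=(-7.98,7.927), heading=332, 4 segment(s) drawn

Segment endpoints: x in {-9.022, -8.202, -7.98, -1.545, 0}, y in {0, 2.019, 2.592, 4.755, 7.927}
xmin=-9.022, ymin=0, xmax=0, ymax=7.927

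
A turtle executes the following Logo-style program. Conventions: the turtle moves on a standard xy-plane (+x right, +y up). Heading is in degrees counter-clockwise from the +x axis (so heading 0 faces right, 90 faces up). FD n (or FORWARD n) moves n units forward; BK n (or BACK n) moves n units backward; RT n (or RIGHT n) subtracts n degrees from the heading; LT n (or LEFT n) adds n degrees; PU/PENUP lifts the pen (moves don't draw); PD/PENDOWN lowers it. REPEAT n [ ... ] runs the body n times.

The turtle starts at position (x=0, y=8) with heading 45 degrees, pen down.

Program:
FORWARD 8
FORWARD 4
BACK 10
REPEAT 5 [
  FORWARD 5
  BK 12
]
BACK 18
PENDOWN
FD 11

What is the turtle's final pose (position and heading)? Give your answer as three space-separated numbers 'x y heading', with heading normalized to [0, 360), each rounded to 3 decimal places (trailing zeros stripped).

Answer: -28.284 -20.284 45

Derivation:
Executing turtle program step by step:
Start: pos=(0,8), heading=45, pen down
FD 8: (0,8) -> (5.657,13.657) [heading=45, draw]
FD 4: (5.657,13.657) -> (8.485,16.485) [heading=45, draw]
BK 10: (8.485,16.485) -> (1.414,9.414) [heading=45, draw]
REPEAT 5 [
  -- iteration 1/5 --
  FD 5: (1.414,9.414) -> (4.95,12.95) [heading=45, draw]
  BK 12: (4.95,12.95) -> (-3.536,4.464) [heading=45, draw]
  -- iteration 2/5 --
  FD 5: (-3.536,4.464) -> (0,8) [heading=45, draw]
  BK 12: (0,8) -> (-8.485,-0.485) [heading=45, draw]
  -- iteration 3/5 --
  FD 5: (-8.485,-0.485) -> (-4.95,3.05) [heading=45, draw]
  BK 12: (-4.95,3.05) -> (-13.435,-5.435) [heading=45, draw]
  -- iteration 4/5 --
  FD 5: (-13.435,-5.435) -> (-9.899,-1.899) [heading=45, draw]
  BK 12: (-9.899,-1.899) -> (-18.385,-10.385) [heading=45, draw]
  -- iteration 5/5 --
  FD 5: (-18.385,-10.385) -> (-14.849,-6.849) [heading=45, draw]
  BK 12: (-14.849,-6.849) -> (-23.335,-15.335) [heading=45, draw]
]
BK 18: (-23.335,-15.335) -> (-36.062,-28.062) [heading=45, draw]
PD: pen down
FD 11: (-36.062,-28.062) -> (-28.284,-20.284) [heading=45, draw]
Final: pos=(-28.284,-20.284), heading=45, 15 segment(s) drawn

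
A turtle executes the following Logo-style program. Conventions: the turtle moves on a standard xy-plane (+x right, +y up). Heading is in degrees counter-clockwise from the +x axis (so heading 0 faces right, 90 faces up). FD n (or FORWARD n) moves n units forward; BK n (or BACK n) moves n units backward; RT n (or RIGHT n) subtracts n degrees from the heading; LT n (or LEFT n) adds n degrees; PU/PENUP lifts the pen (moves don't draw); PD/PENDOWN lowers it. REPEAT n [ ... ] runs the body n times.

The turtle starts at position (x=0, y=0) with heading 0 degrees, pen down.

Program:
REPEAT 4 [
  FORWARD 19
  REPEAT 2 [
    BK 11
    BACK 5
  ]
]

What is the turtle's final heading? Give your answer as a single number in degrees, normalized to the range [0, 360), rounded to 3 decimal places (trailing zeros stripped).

Executing turtle program step by step:
Start: pos=(0,0), heading=0, pen down
REPEAT 4 [
  -- iteration 1/4 --
  FD 19: (0,0) -> (19,0) [heading=0, draw]
  REPEAT 2 [
    -- iteration 1/2 --
    BK 11: (19,0) -> (8,0) [heading=0, draw]
    BK 5: (8,0) -> (3,0) [heading=0, draw]
    -- iteration 2/2 --
    BK 11: (3,0) -> (-8,0) [heading=0, draw]
    BK 5: (-8,0) -> (-13,0) [heading=0, draw]
  ]
  -- iteration 2/4 --
  FD 19: (-13,0) -> (6,0) [heading=0, draw]
  REPEAT 2 [
    -- iteration 1/2 --
    BK 11: (6,0) -> (-5,0) [heading=0, draw]
    BK 5: (-5,0) -> (-10,0) [heading=0, draw]
    -- iteration 2/2 --
    BK 11: (-10,0) -> (-21,0) [heading=0, draw]
    BK 5: (-21,0) -> (-26,0) [heading=0, draw]
  ]
  -- iteration 3/4 --
  FD 19: (-26,0) -> (-7,0) [heading=0, draw]
  REPEAT 2 [
    -- iteration 1/2 --
    BK 11: (-7,0) -> (-18,0) [heading=0, draw]
    BK 5: (-18,0) -> (-23,0) [heading=0, draw]
    -- iteration 2/2 --
    BK 11: (-23,0) -> (-34,0) [heading=0, draw]
    BK 5: (-34,0) -> (-39,0) [heading=0, draw]
  ]
  -- iteration 4/4 --
  FD 19: (-39,0) -> (-20,0) [heading=0, draw]
  REPEAT 2 [
    -- iteration 1/2 --
    BK 11: (-20,0) -> (-31,0) [heading=0, draw]
    BK 5: (-31,0) -> (-36,0) [heading=0, draw]
    -- iteration 2/2 --
    BK 11: (-36,0) -> (-47,0) [heading=0, draw]
    BK 5: (-47,0) -> (-52,0) [heading=0, draw]
  ]
]
Final: pos=(-52,0), heading=0, 20 segment(s) drawn

Answer: 0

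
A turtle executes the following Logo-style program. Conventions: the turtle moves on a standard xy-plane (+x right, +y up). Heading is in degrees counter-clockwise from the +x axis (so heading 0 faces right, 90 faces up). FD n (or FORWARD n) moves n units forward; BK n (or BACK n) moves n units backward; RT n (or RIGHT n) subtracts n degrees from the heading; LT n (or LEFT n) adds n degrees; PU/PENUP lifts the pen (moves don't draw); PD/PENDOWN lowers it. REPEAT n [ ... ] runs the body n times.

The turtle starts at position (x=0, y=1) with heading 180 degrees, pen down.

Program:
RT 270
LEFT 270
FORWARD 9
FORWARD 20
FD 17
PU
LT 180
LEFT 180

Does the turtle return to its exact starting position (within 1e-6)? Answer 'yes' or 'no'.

Executing turtle program step by step:
Start: pos=(0,1), heading=180, pen down
RT 270: heading 180 -> 270
LT 270: heading 270 -> 180
FD 9: (0,1) -> (-9,1) [heading=180, draw]
FD 20: (-9,1) -> (-29,1) [heading=180, draw]
FD 17: (-29,1) -> (-46,1) [heading=180, draw]
PU: pen up
LT 180: heading 180 -> 0
LT 180: heading 0 -> 180
Final: pos=(-46,1), heading=180, 3 segment(s) drawn

Start position: (0, 1)
Final position: (-46, 1)
Distance = 46; >= 1e-6 -> NOT closed

Answer: no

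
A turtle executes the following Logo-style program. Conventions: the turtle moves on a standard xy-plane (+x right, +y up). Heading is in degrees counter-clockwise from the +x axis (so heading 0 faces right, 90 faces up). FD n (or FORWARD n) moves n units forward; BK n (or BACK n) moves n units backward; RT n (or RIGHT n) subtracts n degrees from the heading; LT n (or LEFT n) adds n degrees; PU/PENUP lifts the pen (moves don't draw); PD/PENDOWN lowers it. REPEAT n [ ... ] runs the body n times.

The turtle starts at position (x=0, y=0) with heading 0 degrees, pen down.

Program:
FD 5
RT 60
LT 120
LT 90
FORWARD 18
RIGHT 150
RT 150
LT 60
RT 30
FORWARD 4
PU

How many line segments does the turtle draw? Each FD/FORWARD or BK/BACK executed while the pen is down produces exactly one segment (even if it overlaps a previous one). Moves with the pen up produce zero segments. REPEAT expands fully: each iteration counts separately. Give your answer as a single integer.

Answer: 3

Derivation:
Executing turtle program step by step:
Start: pos=(0,0), heading=0, pen down
FD 5: (0,0) -> (5,0) [heading=0, draw]
RT 60: heading 0 -> 300
LT 120: heading 300 -> 60
LT 90: heading 60 -> 150
FD 18: (5,0) -> (-10.588,9) [heading=150, draw]
RT 150: heading 150 -> 0
RT 150: heading 0 -> 210
LT 60: heading 210 -> 270
RT 30: heading 270 -> 240
FD 4: (-10.588,9) -> (-12.588,5.536) [heading=240, draw]
PU: pen up
Final: pos=(-12.588,5.536), heading=240, 3 segment(s) drawn
Segments drawn: 3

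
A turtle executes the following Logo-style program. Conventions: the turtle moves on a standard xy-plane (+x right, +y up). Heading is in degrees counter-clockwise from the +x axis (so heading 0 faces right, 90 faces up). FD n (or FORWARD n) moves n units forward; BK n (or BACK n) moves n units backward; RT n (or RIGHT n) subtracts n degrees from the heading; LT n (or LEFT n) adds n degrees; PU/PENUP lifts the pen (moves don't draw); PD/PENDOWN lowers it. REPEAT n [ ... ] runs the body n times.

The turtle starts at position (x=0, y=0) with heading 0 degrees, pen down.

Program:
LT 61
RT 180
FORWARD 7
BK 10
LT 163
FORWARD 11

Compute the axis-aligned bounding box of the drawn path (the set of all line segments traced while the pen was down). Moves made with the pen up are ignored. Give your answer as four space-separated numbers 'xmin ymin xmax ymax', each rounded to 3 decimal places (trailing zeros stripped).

Executing turtle program step by step:
Start: pos=(0,0), heading=0, pen down
LT 61: heading 0 -> 61
RT 180: heading 61 -> 241
FD 7: (0,0) -> (-3.394,-6.122) [heading=241, draw]
BK 10: (-3.394,-6.122) -> (1.454,2.624) [heading=241, draw]
LT 163: heading 241 -> 44
FD 11: (1.454,2.624) -> (9.367,10.265) [heading=44, draw]
Final: pos=(9.367,10.265), heading=44, 3 segment(s) drawn

Segment endpoints: x in {-3.394, 0, 1.454, 9.367}, y in {-6.122, 0, 2.624, 10.265}
xmin=-3.394, ymin=-6.122, xmax=9.367, ymax=10.265

Answer: -3.394 -6.122 9.367 10.265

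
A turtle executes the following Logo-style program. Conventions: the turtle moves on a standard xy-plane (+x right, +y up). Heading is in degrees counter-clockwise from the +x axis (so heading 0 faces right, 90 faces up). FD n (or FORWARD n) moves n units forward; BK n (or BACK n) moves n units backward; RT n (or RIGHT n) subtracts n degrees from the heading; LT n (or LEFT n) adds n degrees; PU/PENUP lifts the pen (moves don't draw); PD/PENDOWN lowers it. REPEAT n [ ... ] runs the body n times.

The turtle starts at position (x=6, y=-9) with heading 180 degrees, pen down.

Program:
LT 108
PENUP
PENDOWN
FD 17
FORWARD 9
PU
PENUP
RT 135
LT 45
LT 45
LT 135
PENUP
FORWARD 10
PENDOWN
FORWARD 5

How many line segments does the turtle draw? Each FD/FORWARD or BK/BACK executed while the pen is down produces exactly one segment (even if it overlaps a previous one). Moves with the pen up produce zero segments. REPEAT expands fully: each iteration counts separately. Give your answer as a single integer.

Answer: 3

Derivation:
Executing turtle program step by step:
Start: pos=(6,-9), heading=180, pen down
LT 108: heading 180 -> 288
PU: pen up
PD: pen down
FD 17: (6,-9) -> (11.253,-25.168) [heading=288, draw]
FD 9: (11.253,-25.168) -> (14.034,-33.727) [heading=288, draw]
PU: pen up
PU: pen up
RT 135: heading 288 -> 153
LT 45: heading 153 -> 198
LT 45: heading 198 -> 243
LT 135: heading 243 -> 18
PU: pen up
FD 10: (14.034,-33.727) -> (23.545,-30.637) [heading=18, move]
PD: pen down
FD 5: (23.545,-30.637) -> (28.3,-29.092) [heading=18, draw]
Final: pos=(28.3,-29.092), heading=18, 3 segment(s) drawn
Segments drawn: 3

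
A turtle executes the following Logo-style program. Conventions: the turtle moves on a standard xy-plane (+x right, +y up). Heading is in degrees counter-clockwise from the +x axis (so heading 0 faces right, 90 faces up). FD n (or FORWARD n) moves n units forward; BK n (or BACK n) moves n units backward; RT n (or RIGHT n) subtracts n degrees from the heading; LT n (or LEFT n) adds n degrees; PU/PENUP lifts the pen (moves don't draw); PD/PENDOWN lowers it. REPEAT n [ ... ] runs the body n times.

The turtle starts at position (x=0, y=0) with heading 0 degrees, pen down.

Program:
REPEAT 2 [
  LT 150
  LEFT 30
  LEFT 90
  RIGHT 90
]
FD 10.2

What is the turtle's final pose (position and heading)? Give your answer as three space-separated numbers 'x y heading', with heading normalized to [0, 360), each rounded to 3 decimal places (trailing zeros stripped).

Answer: 10.2 0 0

Derivation:
Executing turtle program step by step:
Start: pos=(0,0), heading=0, pen down
REPEAT 2 [
  -- iteration 1/2 --
  LT 150: heading 0 -> 150
  LT 30: heading 150 -> 180
  LT 90: heading 180 -> 270
  RT 90: heading 270 -> 180
  -- iteration 2/2 --
  LT 150: heading 180 -> 330
  LT 30: heading 330 -> 0
  LT 90: heading 0 -> 90
  RT 90: heading 90 -> 0
]
FD 10.2: (0,0) -> (10.2,0) [heading=0, draw]
Final: pos=(10.2,0), heading=0, 1 segment(s) drawn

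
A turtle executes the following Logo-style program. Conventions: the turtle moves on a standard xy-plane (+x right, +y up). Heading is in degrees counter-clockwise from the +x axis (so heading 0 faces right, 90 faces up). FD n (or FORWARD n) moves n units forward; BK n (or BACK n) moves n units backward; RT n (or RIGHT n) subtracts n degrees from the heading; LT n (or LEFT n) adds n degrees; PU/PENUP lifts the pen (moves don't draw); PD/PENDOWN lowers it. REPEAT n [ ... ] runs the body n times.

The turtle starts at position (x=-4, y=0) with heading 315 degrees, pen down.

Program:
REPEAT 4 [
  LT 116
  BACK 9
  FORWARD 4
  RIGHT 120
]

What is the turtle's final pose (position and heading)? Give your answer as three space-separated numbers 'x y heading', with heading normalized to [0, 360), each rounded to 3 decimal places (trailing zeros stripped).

Answer: -12.427 -18.071 299

Derivation:
Executing turtle program step by step:
Start: pos=(-4,0), heading=315, pen down
REPEAT 4 [
  -- iteration 1/4 --
  LT 116: heading 315 -> 71
  BK 9: (-4,0) -> (-6.93,-8.51) [heading=71, draw]
  FD 4: (-6.93,-8.51) -> (-5.628,-4.728) [heading=71, draw]
  RT 120: heading 71 -> 311
  -- iteration 2/4 --
  LT 116: heading 311 -> 67
  BK 9: (-5.628,-4.728) -> (-9.144,-13.012) [heading=67, draw]
  FD 4: (-9.144,-13.012) -> (-7.581,-9.33) [heading=67, draw]
  RT 120: heading 67 -> 307
  -- iteration 3/4 --
  LT 116: heading 307 -> 63
  BK 9: (-7.581,-9.33) -> (-11.667,-17.349) [heading=63, draw]
  FD 4: (-11.667,-17.349) -> (-9.851,-13.785) [heading=63, draw]
  RT 120: heading 63 -> 303
  -- iteration 4/4 --
  LT 116: heading 303 -> 59
  BK 9: (-9.851,-13.785) -> (-14.487,-21.5) [heading=59, draw]
  FD 4: (-14.487,-21.5) -> (-12.427,-18.071) [heading=59, draw]
  RT 120: heading 59 -> 299
]
Final: pos=(-12.427,-18.071), heading=299, 8 segment(s) drawn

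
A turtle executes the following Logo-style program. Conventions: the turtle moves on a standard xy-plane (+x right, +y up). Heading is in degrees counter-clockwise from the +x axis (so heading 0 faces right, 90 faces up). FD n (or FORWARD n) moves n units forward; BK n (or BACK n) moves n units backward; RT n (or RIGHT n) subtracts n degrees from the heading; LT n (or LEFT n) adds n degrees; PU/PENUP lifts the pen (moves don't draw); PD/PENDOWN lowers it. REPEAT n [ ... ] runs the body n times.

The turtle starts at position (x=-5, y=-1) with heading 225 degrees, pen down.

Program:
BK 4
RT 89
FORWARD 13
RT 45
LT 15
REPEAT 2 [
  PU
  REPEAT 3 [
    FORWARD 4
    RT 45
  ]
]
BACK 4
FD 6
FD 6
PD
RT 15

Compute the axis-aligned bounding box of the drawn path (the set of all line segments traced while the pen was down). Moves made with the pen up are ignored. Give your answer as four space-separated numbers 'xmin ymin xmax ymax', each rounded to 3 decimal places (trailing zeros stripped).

Answer: -11.523 -1 -2.172 10.859

Derivation:
Executing turtle program step by step:
Start: pos=(-5,-1), heading=225, pen down
BK 4: (-5,-1) -> (-2.172,1.828) [heading=225, draw]
RT 89: heading 225 -> 136
FD 13: (-2.172,1.828) -> (-11.523,10.859) [heading=136, draw]
RT 45: heading 136 -> 91
LT 15: heading 91 -> 106
REPEAT 2 [
  -- iteration 1/2 --
  PU: pen up
  REPEAT 3 [
    -- iteration 1/3 --
    FD 4: (-11.523,10.859) -> (-12.626,14.704) [heading=106, move]
    RT 45: heading 106 -> 61
    -- iteration 2/3 --
    FD 4: (-12.626,14.704) -> (-10.686,18.203) [heading=61, move]
    RT 45: heading 61 -> 16
    -- iteration 3/3 --
    FD 4: (-10.686,18.203) -> (-6.841,19.305) [heading=16, move]
    RT 45: heading 16 -> 331
  ]
  -- iteration 2/2 --
  PU: pen up
  REPEAT 3 [
    -- iteration 1/3 --
    FD 4: (-6.841,19.305) -> (-3.343,17.366) [heading=331, move]
    RT 45: heading 331 -> 286
    -- iteration 2/3 --
    FD 4: (-3.343,17.366) -> (-2.24,13.521) [heading=286, move]
    RT 45: heading 286 -> 241
    -- iteration 3/3 --
    FD 4: (-2.24,13.521) -> (-4.179,10.022) [heading=241, move]
    RT 45: heading 241 -> 196
  ]
]
BK 4: (-4.179,10.022) -> (-0.334,11.125) [heading=196, move]
FD 6: (-0.334,11.125) -> (-6.102,9.471) [heading=196, move]
FD 6: (-6.102,9.471) -> (-11.87,7.817) [heading=196, move]
PD: pen down
RT 15: heading 196 -> 181
Final: pos=(-11.87,7.817), heading=181, 2 segment(s) drawn

Segment endpoints: x in {-11.523, -5, -2.172}, y in {-1, 1.828, 10.859}
xmin=-11.523, ymin=-1, xmax=-2.172, ymax=10.859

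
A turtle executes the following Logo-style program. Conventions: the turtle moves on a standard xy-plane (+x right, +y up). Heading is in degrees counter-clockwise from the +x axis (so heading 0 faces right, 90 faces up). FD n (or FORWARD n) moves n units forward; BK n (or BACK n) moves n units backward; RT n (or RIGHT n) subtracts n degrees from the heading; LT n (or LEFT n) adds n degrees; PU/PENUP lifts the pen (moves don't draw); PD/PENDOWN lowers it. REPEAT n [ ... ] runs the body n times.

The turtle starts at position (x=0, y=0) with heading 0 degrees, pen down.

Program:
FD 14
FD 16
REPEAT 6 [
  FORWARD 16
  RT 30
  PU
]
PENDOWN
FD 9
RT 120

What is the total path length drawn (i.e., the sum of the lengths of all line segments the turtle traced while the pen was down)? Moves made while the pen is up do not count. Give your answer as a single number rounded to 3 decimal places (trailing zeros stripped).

Answer: 55

Derivation:
Executing turtle program step by step:
Start: pos=(0,0), heading=0, pen down
FD 14: (0,0) -> (14,0) [heading=0, draw]
FD 16: (14,0) -> (30,0) [heading=0, draw]
REPEAT 6 [
  -- iteration 1/6 --
  FD 16: (30,0) -> (46,0) [heading=0, draw]
  RT 30: heading 0 -> 330
  PU: pen up
  -- iteration 2/6 --
  FD 16: (46,0) -> (59.856,-8) [heading=330, move]
  RT 30: heading 330 -> 300
  PU: pen up
  -- iteration 3/6 --
  FD 16: (59.856,-8) -> (67.856,-21.856) [heading=300, move]
  RT 30: heading 300 -> 270
  PU: pen up
  -- iteration 4/6 --
  FD 16: (67.856,-21.856) -> (67.856,-37.856) [heading=270, move]
  RT 30: heading 270 -> 240
  PU: pen up
  -- iteration 5/6 --
  FD 16: (67.856,-37.856) -> (59.856,-51.713) [heading=240, move]
  RT 30: heading 240 -> 210
  PU: pen up
  -- iteration 6/6 --
  FD 16: (59.856,-51.713) -> (46,-59.713) [heading=210, move]
  RT 30: heading 210 -> 180
  PU: pen up
]
PD: pen down
FD 9: (46,-59.713) -> (37,-59.713) [heading=180, draw]
RT 120: heading 180 -> 60
Final: pos=(37,-59.713), heading=60, 4 segment(s) drawn

Segment lengths:
  seg 1: (0,0) -> (14,0), length = 14
  seg 2: (14,0) -> (30,0), length = 16
  seg 3: (30,0) -> (46,0), length = 16
  seg 4: (46,-59.713) -> (37,-59.713), length = 9
Total = 55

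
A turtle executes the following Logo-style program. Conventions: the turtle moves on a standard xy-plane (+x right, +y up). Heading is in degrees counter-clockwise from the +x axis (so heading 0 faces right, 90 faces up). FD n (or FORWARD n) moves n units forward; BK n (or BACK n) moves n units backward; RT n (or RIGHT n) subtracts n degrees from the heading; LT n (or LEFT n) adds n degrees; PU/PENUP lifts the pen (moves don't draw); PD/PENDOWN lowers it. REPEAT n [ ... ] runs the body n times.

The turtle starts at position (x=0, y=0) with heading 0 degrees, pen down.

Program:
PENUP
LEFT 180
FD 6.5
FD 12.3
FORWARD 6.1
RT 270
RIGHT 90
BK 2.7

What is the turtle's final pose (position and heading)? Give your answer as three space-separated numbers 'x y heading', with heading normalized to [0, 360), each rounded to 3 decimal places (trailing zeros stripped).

Executing turtle program step by step:
Start: pos=(0,0), heading=0, pen down
PU: pen up
LT 180: heading 0 -> 180
FD 6.5: (0,0) -> (-6.5,0) [heading=180, move]
FD 12.3: (-6.5,0) -> (-18.8,0) [heading=180, move]
FD 6.1: (-18.8,0) -> (-24.9,0) [heading=180, move]
RT 270: heading 180 -> 270
RT 90: heading 270 -> 180
BK 2.7: (-24.9,0) -> (-22.2,0) [heading=180, move]
Final: pos=(-22.2,0), heading=180, 0 segment(s) drawn

Answer: -22.2 0 180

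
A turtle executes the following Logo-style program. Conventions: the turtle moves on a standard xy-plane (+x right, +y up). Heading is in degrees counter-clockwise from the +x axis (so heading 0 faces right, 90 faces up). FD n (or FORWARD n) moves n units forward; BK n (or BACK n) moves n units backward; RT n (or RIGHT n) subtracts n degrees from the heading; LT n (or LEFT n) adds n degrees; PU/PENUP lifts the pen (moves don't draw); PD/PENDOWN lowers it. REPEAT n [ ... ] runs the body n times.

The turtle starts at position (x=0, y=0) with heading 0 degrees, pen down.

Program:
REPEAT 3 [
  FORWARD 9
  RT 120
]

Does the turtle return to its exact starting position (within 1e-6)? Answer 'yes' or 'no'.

Executing turtle program step by step:
Start: pos=(0,0), heading=0, pen down
REPEAT 3 [
  -- iteration 1/3 --
  FD 9: (0,0) -> (9,0) [heading=0, draw]
  RT 120: heading 0 -> 240
  -- iteration 2/3 --
  FD 9: (9,0) -> (4.5,-7.794) [heading=240, draw]
  RT 120: heading 240 -> 120
  -- iteration 3/3 --
  FD 9: (4.5,-7.794) -> (0,0) [heading=120, draw]
  RT 120: heading 120 -> 0
]
Final: pos=(0,0), heading=0, 3 segment(s) drawn

Start position: (0, 0)
Final position: (0, 0)
Distance = 0; < 1e-6 -> CLOSED

Answer: yes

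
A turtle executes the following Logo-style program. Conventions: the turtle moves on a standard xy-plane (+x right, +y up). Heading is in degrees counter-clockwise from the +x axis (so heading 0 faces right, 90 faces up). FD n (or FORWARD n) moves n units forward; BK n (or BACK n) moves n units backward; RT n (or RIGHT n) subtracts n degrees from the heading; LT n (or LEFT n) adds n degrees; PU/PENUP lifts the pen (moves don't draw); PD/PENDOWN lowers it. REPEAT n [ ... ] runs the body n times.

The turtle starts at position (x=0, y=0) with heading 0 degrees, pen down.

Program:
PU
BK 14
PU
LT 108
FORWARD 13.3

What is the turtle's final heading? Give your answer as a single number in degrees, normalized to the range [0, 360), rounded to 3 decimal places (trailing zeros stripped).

Executing turtle program step by step:
Start: pos=(0,0), heading=0, pen down
PU: pen up
BK 14: (0,0) -> (-14,0) [heading=0, move]
PU: pen up
LT 108: heading 0 -> 108
FD 13.3: (-14,0) -> (-18.11,12.649) [heading=108, move]
Final: pos=(-18.11,12.649), heading=108, 0 segment(s) drawn

Answer: 108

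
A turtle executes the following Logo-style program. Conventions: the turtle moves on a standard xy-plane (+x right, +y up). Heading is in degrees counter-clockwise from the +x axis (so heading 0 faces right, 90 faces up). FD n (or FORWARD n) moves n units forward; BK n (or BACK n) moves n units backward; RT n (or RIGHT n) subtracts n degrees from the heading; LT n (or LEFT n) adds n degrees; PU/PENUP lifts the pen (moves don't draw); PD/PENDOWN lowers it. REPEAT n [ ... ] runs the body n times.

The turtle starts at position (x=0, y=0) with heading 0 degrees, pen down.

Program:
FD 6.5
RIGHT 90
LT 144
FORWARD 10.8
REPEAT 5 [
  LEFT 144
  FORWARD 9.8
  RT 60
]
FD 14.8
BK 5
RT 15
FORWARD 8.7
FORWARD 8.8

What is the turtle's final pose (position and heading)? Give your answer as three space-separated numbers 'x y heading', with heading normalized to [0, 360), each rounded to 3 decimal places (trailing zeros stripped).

Answer: -1.158 34.209 99

Derivation:
Executing turtle program step by step:
Start: pos=(0,0), heading=0, pen down
FD 6.5: (0,0) -> (6.5,0) [heading=0, draw]
RT 90: heading 0 -> 270
LT 144: heading 270 -> 54
FD 10.8: (6.5,0) -> (12.848,8.737) [heading=54, draw]
REPEAT 5 [
  -- iteration 1/5 --
  LT 144: heading 54 -> 198
  FD 9.8: (12.848,8.737) -> (3.528,5.709) [heading=198, draw]
  RT 60: heading 198 -> 138
  -- iteration 2/5 --
  LT 144: heading 138 -> 282
  FD 9.8: (3.528,5.709) -> (5.565,-3.877) [heading=282, draw]
  RT 60: heading 282 -> 222
  -- iteration 3/5 --
  LT 144: heading 222 -> 6
  FD 9.8: (5.565,-3.877) -> (15.312,-2.852) [heading=6, draw]
  RT 60: heading 6 -> 306
  -- iteration 4/5 --
  LT 144: heading 306 -> 90
  FD 9.8: (15.312,-2.852) -> (15.312,6.948) [heading=90, draw]
  RT 60: heading 90 -> 30
  -- iteration 5/5 --
  LT 144: heading 30 -> 174
  FD 9.8: (15.312,6.948) -> (5.565,7.972) [heading=174, draw]
  RT 60: heading 174 -> 114
]
FD 14.8: (5.565,7.972) -> (-0.454,21.492) [heading=114, draw]
BK 5: (-0.454,21.492) -> (1.579,16.925) [heading=114, draw]
RT 15: heading 114 -> 99
FD 8.7: (1.579,16.925) -> (0.218,25.518) [heading=99, draw]
FD 8.8: (0.218,25.518) -> (-1.158,34.209) [heading=99, draw]
Final: pos=(-1.158,34.209), heading=99, 11 segment(s) drawn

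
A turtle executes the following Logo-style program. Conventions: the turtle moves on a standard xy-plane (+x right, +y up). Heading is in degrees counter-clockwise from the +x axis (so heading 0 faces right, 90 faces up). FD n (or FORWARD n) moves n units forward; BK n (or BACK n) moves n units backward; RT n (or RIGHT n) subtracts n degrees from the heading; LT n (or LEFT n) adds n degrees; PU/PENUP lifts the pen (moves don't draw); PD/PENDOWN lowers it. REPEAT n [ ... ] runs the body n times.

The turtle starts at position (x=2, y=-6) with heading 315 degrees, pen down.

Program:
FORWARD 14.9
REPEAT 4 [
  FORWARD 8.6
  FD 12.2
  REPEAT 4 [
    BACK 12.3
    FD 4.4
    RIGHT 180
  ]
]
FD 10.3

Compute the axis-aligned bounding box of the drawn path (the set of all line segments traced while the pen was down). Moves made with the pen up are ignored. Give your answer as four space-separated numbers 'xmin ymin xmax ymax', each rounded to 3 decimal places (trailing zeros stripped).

Answer: 2 -82.65 78.65 -6

Derivation:
Executing turtle program step by step:
Start: pos=(2,-6), heading=315, pen down
FD 14.9: (2,-6) -> (12.536,-16.536) [heading=315, draw]
REPEAT 4 [
  -- iteration 1/4 --
  FD 8.6: (12.536,-16.536) -> (18.617,-22.617) [heading=315, draw]
  FD 12.2: (18.617,-22.617) -> (27.244,-31.244) [heading=315, draw]
  REPEAT 4 [
    -- iteration 1/4 --
    BK 12.3: (27.244,-31.244) -> (18.546,-22.546) [heading=315, draw]
    FD 4.4: (18.546,-22.546) -> (21.658,-25.658) [heading=315, draw]
    RT 180: heading 315 -> 135
    -- iteration 2/4 --
    BK 12.3: (21.658,-25.658) -> (30.355,-34.355) [heading=135, draw]
    FD 4.4: (30.355,-34.355) -> (27.244,-31.244) [heading=135, draw]
    RT 180: heading 135 -> 315
    -- iteration 3/4 --
    BK 12.3: (27.244,-31.244) -> (18.546,-22.546) [heading=315, draw]
    FD 4.4: (18.546,-22.546) -> (21.658,-25.658) [heading=315, draw]
    RT 180: heading 315 -> 135
    -- iteration 4/4 --
    BK 12.3: (21.658,-25.658) -> (30.355,-34.355) [heading=135, draw]
    FD 4.4: (30.355,-34.355) -> (27.244,-31.244) [heading=135, draw]
    RT 180: heading 135 -> 315
  ]
  -- iteration 2/4 --
  FD 8.6: (27.244,-31.244) -> (33.325,-37.325) [heading=315, draw]
  FD 12.2: (33.325,-37.325) -> (41.952,-45.952) [heading=315, draw]
  REPEAT 4 [
    -- iteration 1/4 --
    BK 12.3: (41.952,-45.952) -> (33.254,-37.254) [heading=315, draw]
    FD 4.4: (33.254,-37.254) -> (36.365,-40.365) [heading=315, draw]
    RT 180: heading 315 -> 135
    -- iteration 2/4 --
    BK 12.3: (36.365,-40.365) -> (45.063,-49.063) [heading=135, draw]
    FD 4.4: (45.063,-49.063) -> (41.952,-45.952) [heading=135, draw]
    RT 180: heading 135 -> 315
    -- iteration 3/4 --
    BK 12.3: (41.952,-45.952) -> (33.254,-37.254) [heading=315, draw]
    FD 4.4: (33.254,-37.254) -> (36.365,-40.365) [heading=315, draw]
    RT 180: heading 315 -> 135
    -- iteration 4/4 --
    BK 12.3: (36.365,-40.365) -> (45.063,-49.063) [heading=135, draw]
    FD 4.4: (45.063,-49.063) -> (41.952,-45.952) [heading=135, draw]
    RT 180: heading 135 -> 315
  ]
  -- iteration 3/4 --
  FD 8.6: (41.952,-45.952) -> (48.033,-52.033) [heading=315, draw]
  FD 12.2: (48.033,-52.033) -> (56.659,-60.659) [heading=315, draw]
  REPEAT 4 [
    -- iteration 1/4 --
    BK 12.3: (56.659,-60.659) -> (47.962,-51.962) [heading=315, draw]
    FD 4.4: (47.962,-51.962) -> (51.073,-55.073) [heading=315, draw]
    RT 180: heading 315 -> 135
    -- iteration 2/4 --
    BK 12.3: (51.073,-55.073) -> (59.771,-63.771) [heading=135, draw]
    FD 4.4: (59.771,-63.771) -> (56.659,-60.659) [heading=135, draw]
    RT 180: heading 135 -> 315
    -- iteration 3/4 --
    BK 12.3: (56.659,-60.659) -> (47.962,-51.962) [heading=315, draw]
    FD 4.4: (47.962,-51.962) -> (51.073,-55.073) [heading=315, draw]
    RT 180: heading 315 -> 135
    -- iteration 4/4 --
    BK 12.3: (51.073,-55.073) -> (59.771,-63.771) [heading=135, draw]
    FD 4.4: (59.771,-63.771) -> (56.659,-60.659) [heading=135, draw]
    RT 180: heading 135 -> 315
  ]
  -- iteration 4/4 --
  FD 8.6: (56.659,-60.659) -> (62.74,-66.74) [heading=315, draw]
  FD 12.2: (62.74,-66.74) -> (71.367,-75.367) [heading=315, draw]
  REPEAT 4 [
    -- iteration 1/4 --
    BK 12.3: (71.367,-75.367) -> (62.67,-66.67) [heading=315, draw]
    FD 4.4: (62.67,-66.67) -> (65.781,-69.781) [heading=315, draw]
    RT 180: heading 315 -> 135
    -- iteration 2/4 --
    BK 12.3: (65.781,-69.781) -> (74.478,-78.478) [heading=135, draw]
    FD 4.4: (74.478,-78.478) -> (71.367,-75.367) [heading=135, draw]
    RT 180: heading 135 -> 315
    -- iteration 3/4 --
    BK 12.3: (71.367,-75.367) -> (62.67,-66.67) [heading=315, draw]
    FD 4.4: (62.67,-66.67) -> (65.781,-69.781) [heading=315, draw]
    RT 180: heading 315 -> 135
    -- iteration 4/4 --
    BK 12.3: (65.781,-69.781) -> (74.478,-78.478) [heading=135, draw]
    FD 4.4: (74.478,-78.478) -> (71.367,-75.367) [heading=135, draw]
    RT 180: heading 135 -> 315
  ]
]
FD 10.3: (71.367,-75.367) -> (78.65,-82.65) [heading=315, draw]
Final: pos=(78.65,-82.65), heading=315, 42 segment(s) drawn

Segment endpoints: x in {2, 12.536, 18.546, 18.617, 21.658, 27.244, 27.244, 30.355, 33.254, 33.254, 33.325, 36.365, 36.365, 41.952, 41.952, 45.063, 47.962, 48.033, 51.073, 56.659, 59.771, 62.67, 62.67, 62.74, 65.781, 65.781, 71.367, 71.367, 71.367, 74.478, 74.478, 78.65}, y in {-82.65, -78.478, -78.478, -75.367, -75.367, -75.367, -69.781, -69.781, -66.74, -66.67, -66.67, -63.771, -60.659, -55.073, -52.033, -51.962, -49.063, -49.063, -45.952, -45.952, -40.365, -37.325, -37.254, -34.355, -31.244, -31.244, -25.658, -22.617, -22.546, -16.536, -6}
xmin=2, ymin=-82.65, xmax=78.65, ymax=-6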